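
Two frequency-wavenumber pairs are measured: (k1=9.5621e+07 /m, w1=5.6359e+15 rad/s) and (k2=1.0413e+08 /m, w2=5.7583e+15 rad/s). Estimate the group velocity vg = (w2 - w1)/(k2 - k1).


vg = (w2 - w1) / (k2 - k1)
= (5.7583e+15 - 5.6359e+15) / (1.0413e+08 - 9.5621e+07)
= 1.2240e+14 / 8.5090e+06
= 1.4385e+07 m/s

1.4385e+07


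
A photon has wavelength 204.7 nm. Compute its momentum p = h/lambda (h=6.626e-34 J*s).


p = h / lambda
= 6.626e-34 / (204.7e-9)
= 6.626e-34 / 2.0470e-07
= 3.2369e-27 kg*m/s

3.2369e-27


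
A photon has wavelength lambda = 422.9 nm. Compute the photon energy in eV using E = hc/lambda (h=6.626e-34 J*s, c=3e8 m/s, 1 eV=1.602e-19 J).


E = hc / lambda
= (6.626e-34)(3e8) / (422.9e-9)
= 1.9878e-25 / 4.2290e-07
= 4.7004e-19 J
Converting to eV: 4.7004e-19 / 1.602e-19
= 2.9341 eV

2.9341


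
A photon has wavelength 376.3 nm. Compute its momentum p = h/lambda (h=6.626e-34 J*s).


p = h / lambda
= 6.626e-34 / (376.3e-9)
= 6.626e-34 / 3.7630e-07
= 1.7608e-27 kg*m/s

1.7608e-27


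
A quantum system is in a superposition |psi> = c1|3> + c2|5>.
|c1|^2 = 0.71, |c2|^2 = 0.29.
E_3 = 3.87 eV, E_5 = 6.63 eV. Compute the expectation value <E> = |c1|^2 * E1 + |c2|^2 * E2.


<E> = |c1|^2 * E1 + |c2|^2 * E2
= 0.71 * 3.87 + 0.29 * 6.63
= 2.7477 + 1.9227
= 4.6704 eV

4.6704


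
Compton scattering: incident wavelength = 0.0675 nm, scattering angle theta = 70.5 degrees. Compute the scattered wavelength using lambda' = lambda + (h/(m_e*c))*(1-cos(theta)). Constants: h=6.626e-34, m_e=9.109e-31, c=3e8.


Compton wavelength: h/(m_e*c) = 2.4247e-12 m
d_lambda = 2.4247e-12 * (1 - cos(70.5 deg))
= 2.4247e-12 * 0.666193
= 1.6153e-12 m = 0.001615 nm
lambda' = 0.0675 + 0.001615
= 0.069115 nm

0.069115


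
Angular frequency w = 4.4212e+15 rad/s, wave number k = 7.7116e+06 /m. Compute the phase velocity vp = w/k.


vp = w / k
= 4.4212e+15 / 7.7116e+06
= 5.7332e+08 m/s

5.7332e+08


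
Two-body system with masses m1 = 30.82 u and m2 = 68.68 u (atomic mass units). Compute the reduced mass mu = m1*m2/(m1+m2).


mu = m1 * m2 / (m1 + m2)
= 30.82 * 68.68 / (30.82 + 68.68)
= 2116.7176 / 99.5
= 21.2735 u

21.2735


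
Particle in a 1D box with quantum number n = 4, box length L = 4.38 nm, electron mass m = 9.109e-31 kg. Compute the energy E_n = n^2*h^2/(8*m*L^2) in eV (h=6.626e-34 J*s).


E = n^2 * h^2 / (8 * m * L^2)
= 4^2 * (6.626e-34)^2 / (8 * 9.109e-31 * (4.38e-9)^2)
= 16 * 4.3904e-67 / (8 * 9.109e-31 * 1.9184e-17)
= 5.0247e-20 J
= 0.3137 eV

0.3137


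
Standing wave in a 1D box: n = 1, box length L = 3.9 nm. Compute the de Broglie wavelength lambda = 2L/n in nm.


lambda = 2L / n
= 2 * 3.9 / 1
= 7.8 / 1
= 7.8 nm

7.8


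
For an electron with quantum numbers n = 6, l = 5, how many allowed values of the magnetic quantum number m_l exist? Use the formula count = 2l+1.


m_l ranges from -l to +l in integer steps
So m_l goes from -5 to +5
Count = 2l + 1 = 2*5 + 1
= 11

11


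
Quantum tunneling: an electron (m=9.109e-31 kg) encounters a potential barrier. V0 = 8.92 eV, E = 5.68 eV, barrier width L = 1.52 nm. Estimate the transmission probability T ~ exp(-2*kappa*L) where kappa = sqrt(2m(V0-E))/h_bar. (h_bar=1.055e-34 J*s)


V0 - E = 3.24 eV = 5.1905e-19 J
kappa = sqrt(2 * m * (V0-E)) / h_bar
= sqrt(2 * 9.109e-31 * 5.1905e-19) / 1.055e-34
= 9.2173e+09 /m
2*kappa*L = 2 * 9.2173e+09 * 1.52e-9
= 28.0205
T = exp(-28.0205) = 6.774381e-13

6.774381e-13


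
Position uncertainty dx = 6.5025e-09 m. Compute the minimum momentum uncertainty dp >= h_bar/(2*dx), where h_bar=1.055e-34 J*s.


dp = h_bar / (2 * dx)
= 1.055e-34 / (2 * 6.5025e-09)
= 1.055e-34 / 1.3005e-08
= 8.1123e-27 kg*m/s

8.1123e-27


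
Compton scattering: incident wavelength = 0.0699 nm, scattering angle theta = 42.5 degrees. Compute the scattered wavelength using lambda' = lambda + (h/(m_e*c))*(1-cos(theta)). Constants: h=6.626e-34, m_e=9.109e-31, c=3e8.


Compton wavelength: h/(m_e*c) = 2.4247e-12 m
d_lambda = 2.4247e-12 * (1 - cos(42.5 deg))
= 2.4247e-12 * 0.262723
= 6.3703e-13 m = 0.000637 nm
lambda' = 0.0699 + 0.000637
= 0.070537 nm

0.070537


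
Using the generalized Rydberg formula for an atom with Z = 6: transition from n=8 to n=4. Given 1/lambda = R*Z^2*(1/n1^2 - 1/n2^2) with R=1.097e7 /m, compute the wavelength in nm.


1/lambda = R * Z^2 * (1/n1^2 - 1/n2^2)
= 1.097e7 * 6^2 * (1/4^2 - 1/8^2)
= 1.097e7 * 36 * (0.0625 - 0.015625)
= 1.8512e+07 /m
lambda = 1 / 1.8512e+07
= 54.0194 nm

54.0194


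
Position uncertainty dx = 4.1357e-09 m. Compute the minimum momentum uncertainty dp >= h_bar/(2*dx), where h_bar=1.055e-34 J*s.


dp = h_bar / (2 * dx)
= 1.055e-34 / (2 * 4.1357e-09)
= 1.055e-34 / 8.2714e-09
= 1.2755e-26 kg*m/s

1.2755e-26


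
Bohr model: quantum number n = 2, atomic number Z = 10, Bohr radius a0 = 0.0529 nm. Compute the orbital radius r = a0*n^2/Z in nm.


r = a0 * n^2 / Z
= 0.0529 * 2^2 / 10
= 0.0529 * 4 / 10
= 0.0212 nm

0.0212


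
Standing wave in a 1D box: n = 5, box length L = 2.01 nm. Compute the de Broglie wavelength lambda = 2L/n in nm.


lambda = 2L / n
= 2 * 2.01 / 5
= 4.02 / 5
= 0.804 nm

0.804


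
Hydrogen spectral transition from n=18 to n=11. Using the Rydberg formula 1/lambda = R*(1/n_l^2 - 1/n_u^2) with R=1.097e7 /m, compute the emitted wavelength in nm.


1/lambda = R * (1/n_l^2 - 1/n_u^2)
= 1.097e7 * (1/11^2 - 1/18^2)
= 1.097e7 * (0.008264 - 0.003086)
= 1.097e7 * 0.005178
= 5.6803e+04 /m
lambda = 1 / 5.6803e+04 = 17604.663 nm

17604.663


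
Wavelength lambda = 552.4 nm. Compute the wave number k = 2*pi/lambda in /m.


k = 2 * pi / lambda
= 6.2832 / (552.4e-9)
= 6.2832 / 5.5240e-07
= 1.1374e+07 /m

1.1374e+07


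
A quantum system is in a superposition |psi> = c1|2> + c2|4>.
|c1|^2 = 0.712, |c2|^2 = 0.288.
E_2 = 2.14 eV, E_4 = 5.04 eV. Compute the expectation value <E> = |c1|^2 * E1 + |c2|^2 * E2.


<E> = |c1|^2 * E1 + |c2|^2 * E2
= 0.712 * 2.14 + 0.288 * 5.04
= 1.5237 + 1.4515
= 2.9752 eV

2.9752


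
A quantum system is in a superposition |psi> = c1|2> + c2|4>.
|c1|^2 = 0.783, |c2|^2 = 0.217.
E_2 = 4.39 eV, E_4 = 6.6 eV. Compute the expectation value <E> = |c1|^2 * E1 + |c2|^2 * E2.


<E> = |c1|^2 * E1 + |c2|^2 * E2
= 0.783 * 4.39 + 0.217 * 6.6
= 3.4374 + 1.4322
= 4.8696 eV

4.8696


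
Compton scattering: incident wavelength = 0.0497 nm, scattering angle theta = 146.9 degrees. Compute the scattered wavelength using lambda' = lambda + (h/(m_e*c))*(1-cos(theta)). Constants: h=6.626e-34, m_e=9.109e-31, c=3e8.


Compton wavelength: h/(m_e*c) = 2.4247e-12 m
d_lambda = 2.4247e-12 * (1 - cos(146.9 deg))
= 2.4247e-12 * 1.837719
= 4.4559e-12 m = 0.004456 nm
lambda' = 0.0497 + 0.004456
= 0.054156 nm

0.054156


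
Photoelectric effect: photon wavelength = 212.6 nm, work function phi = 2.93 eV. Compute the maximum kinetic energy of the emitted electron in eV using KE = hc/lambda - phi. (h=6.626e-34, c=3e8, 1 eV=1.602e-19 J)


E_photon = hc / lambda
= (6.626e-34)(3e8) / (212.6e-9)
= 9.3500e-19 J
= 5.8364 eV
KE = E_photon - phi
= 5.8364 - 2.93
= 2.9064 eV

2.9064


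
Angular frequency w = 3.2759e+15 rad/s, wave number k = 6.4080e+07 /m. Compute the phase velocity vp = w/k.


vp = w / k
= 3.2759e+15 / 6.4080e+07
= 5.1122e+07 m/s

5.1122e+07


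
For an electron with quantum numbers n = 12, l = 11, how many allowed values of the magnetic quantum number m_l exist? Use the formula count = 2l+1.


m_l ranges from -l to +l in integer steps
So m_l goes from -11 to +11
Count = 2l + 1 = 2*11 + 1
= 23

23


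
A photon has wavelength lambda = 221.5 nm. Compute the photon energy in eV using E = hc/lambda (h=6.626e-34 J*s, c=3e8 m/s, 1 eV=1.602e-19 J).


E = hc / lambda
= (6.626e-34)(3e8) / (221.5e-9)
= 1.9878e-25 / 2.2150e-07
= 8.9743e-19 J
Converting to eV: 8.9743e-19 / 1.602e-19
= 5.6019 eV

5.6019


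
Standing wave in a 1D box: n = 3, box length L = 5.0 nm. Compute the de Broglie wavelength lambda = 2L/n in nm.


lambda = 2L / n
= 2 * 5.0 / 3
= 10.0 / 3
= 3.3333 nm

3.3333


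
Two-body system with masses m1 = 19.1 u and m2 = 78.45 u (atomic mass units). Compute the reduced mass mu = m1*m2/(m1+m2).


mu = m1 * m2 / (m1 + m2)
= 19.1 * 78.45 / (19.1 + 78.45)
= 1498.395 / 97.55
= 15.3603 u

15.3603


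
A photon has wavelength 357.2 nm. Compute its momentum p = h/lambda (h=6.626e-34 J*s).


p = h / lambda
= 6.626e-34 / (357.2e-9)
= 6.626e-34 / 3.5720e-07
= 1.8550e-27 kg*m/s

1.8550e-27


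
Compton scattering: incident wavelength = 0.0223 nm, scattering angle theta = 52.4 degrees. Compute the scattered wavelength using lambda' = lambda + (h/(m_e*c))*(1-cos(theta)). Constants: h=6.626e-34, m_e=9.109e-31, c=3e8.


Compton wavelength: h/(m_e*c) = 2.4247e-12 m
d_lambda = 2.4247e-12 * (1 - cos(52.4 deg))
= 2.4247e-12 * 0.389855
= 9.4528e-13 m = 0.000945 nm
lambda' = 0.0223 + 0.000945
= 0.023245 nm

0.023245


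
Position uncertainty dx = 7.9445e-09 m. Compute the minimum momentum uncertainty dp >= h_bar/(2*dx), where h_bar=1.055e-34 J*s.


dp = h_bar / (2 * dx)
= 1.055e-34 / (2 * 7.9445e-09)
= 1.055e-34 / 1.5889e-08
= 6.6398e-27 kg*m/s

6.6398e-27


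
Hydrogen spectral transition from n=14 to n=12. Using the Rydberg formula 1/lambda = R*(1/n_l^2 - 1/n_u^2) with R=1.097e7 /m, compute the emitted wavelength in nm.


1/lambda = R * (1/n_l^2 - 1/n_u^2)
= 1.097e7 * (1/12^2 - 1/14^2)
= 1.097e7 * (0.006944 - 0.005102)
= 1.097e7 * 0.001842
= 2.0211e+04 /m
lambda = 1 / 2.0211e+04 = 49477.5962 nm

49477.5962


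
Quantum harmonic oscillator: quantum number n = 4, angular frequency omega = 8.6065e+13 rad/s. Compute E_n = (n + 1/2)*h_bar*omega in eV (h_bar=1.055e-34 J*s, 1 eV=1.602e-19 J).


E = (n + 1/2) * h_bar * omega
= (4 + 0.5) * 1.055e-34 * 8.6065e+13
= 4.5 * 9.0799e-21
= 4.0859e-20 J
= 0.2551 eV

0.2551


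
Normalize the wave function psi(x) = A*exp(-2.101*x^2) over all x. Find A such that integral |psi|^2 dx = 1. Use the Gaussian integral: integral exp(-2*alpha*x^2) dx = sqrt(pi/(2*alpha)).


integral |psi|^2 dx = A^2 * sqrt(pi/(2*alpha)) = 1
A^2 = sqrt(2*alpha/pi)
= sqrt(2 * 2.101 / pi)
= 1.15652
A = sqrt(1.15652)
= 1.0754

1.0754


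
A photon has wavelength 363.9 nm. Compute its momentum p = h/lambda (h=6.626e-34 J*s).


p = h / lambda
= 6.626e-34 / (363.9e-9)
= 6.626e-34 / 3.6390e-07
= 1.8208e-27 kg*m/s

1.8208e-27


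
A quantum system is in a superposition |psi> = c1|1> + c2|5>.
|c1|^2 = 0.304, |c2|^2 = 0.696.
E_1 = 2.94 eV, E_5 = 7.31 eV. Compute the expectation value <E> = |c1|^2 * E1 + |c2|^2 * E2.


<E> = |c1|^2 * E1 + |c2|^2 * E2
= 0.304 * 2.94 + 0.696 * 7.31
= 0.8938 + 5.0878
= 5.9815 eV

5.9815


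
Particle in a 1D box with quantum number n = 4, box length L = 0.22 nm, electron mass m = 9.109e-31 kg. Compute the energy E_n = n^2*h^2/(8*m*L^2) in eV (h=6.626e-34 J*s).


E = n^2 * h^2 / (8 * m * L^2)
= 4^2 * (6.626e-34)^2 / (8 * 9.109e-31 * (0.22e-9)^2)
= 16 * 4.3904e-67 / (8 * 9.109e-31 * 4.8400e-20)
= 1.9917e-17 J
= 124.3238 eV

124.3238


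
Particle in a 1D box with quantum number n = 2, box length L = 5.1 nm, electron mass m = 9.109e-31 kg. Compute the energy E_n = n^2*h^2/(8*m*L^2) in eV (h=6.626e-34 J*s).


E = n^2 * h^2 / (8 * m * L^2)
= 2^2 * (6.626e-34)^2 / (8 * 9.109e-31 * (5.1e-9)^2)
= 4 * 4.3904e-67 / (8 * 9.109e-31 * 2.6010e-17)
= 9.2653e-21 J
= 0.0578 eV

0.0578


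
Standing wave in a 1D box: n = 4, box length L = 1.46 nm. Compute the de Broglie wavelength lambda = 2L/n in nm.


lambda = 2L / n
= 2 * 1.46 / 4
= 2.92 / 4
= 0.73 nm

0.73


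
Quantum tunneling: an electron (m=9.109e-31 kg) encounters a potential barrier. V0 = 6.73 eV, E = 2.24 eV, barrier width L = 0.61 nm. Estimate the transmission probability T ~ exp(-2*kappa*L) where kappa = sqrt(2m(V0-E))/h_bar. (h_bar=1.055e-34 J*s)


V0 - E = 4.49 eV = 7.1930e-19 J
kappa = sqrt(2 * m * (V0-E)) / h_bar
= sqrt(2 * 9.109e-31 * 7.1930e-19) / 1.055e-34
= 1.0851e+10 /m
2*kappa*L = 2 * 1.0851e+10 * 0.61e-9
= 13.2377
T = exp(-13.2377) = 1.782153e-06

1.782153e-06


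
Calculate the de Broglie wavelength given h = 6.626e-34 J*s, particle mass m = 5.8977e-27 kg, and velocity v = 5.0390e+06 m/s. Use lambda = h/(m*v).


lambda = h / (m * v)
= 6.626e-34 / (5.8977e-27 * 5.0390e+06)
= 6.626e-34 / 2.9719e-20
= 2.2296e-14 m

2.2296e-14


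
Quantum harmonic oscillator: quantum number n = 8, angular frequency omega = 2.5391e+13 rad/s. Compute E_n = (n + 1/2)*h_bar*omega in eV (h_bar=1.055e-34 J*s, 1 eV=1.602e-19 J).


E = (n + 1/2) * h_bar * omega
= (8 + 0.5) * 1.055e-34 * 2.5391e+13
= 8.5 * 2.6788e-21
= 2.2769e-20 J
= 0.1421 eV

0.1421


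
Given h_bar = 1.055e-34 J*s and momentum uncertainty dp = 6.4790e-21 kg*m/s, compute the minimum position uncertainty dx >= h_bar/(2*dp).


dx = h_bar / (2 * dp)
= 1.055e-34 / (2 * 6.4790e-21)
= 1.055e-34 / 1.2958e-20
= 8.1417e-15 m

8.1417e-15


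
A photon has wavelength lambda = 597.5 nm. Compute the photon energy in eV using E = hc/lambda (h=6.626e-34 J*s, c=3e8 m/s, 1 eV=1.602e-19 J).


E = hc / lambda
= (6.626e-34)(3e8) / (597.5e-9)
= 1.9878e-25 / 5.9750e-07
= 3.3269e-19 J
Converting to eV: 3.3269e-19 / 1.602e-19
= 2.0767 eV

2.0767


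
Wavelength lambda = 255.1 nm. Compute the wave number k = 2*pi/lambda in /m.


k = 2 * pi / lambda
= 6.2832 / (255.1e-9)
= 6.2832 / 2.5510e-07
= 2.4630e+07 /m

2.4630e+07


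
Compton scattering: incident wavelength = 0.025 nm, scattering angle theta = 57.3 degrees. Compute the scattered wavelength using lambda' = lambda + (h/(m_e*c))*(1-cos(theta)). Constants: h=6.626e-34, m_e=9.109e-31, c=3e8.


Compton wavelength: h/(m_e*c) = 2.4247e-12 m
d_lambda = 2.4247e-12 * (1 - cos(57.3 deg))
= 2.4247e-12 * 0.45976
= 1.1148e-12 m = 0.001115 nm
lambda' = 0.025 + 0.001115
= 0.026115 nm

0.026115


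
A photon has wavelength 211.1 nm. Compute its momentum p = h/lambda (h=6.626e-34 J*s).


p = h / lambda
= 6.626e-34 / (211.1e-9)
= 6.626e-34 / 2.1110e-07
= 3.1388e-27 kg*m/s

3.1388e-27


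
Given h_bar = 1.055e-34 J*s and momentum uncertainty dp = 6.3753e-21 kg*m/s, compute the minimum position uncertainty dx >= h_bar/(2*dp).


dx = h_bar / (2 * dp)
= 1.055e-34 / (2 * 6.3753e-21)
= 1.055e-34 / 1.2751e-20
= 8.2741e-15 m

8.2741e-15


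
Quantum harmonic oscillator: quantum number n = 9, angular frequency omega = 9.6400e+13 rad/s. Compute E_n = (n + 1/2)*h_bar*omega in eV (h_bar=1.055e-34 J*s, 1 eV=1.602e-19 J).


E = (n + 1/2) * h_bar * omega
= (9 + 0.5) * 1.055e-34 * 9.6400e+13
= 9.5 * 1.0170e-20
= 9.6617e-20 J
= 0.6031 eV

0.6031


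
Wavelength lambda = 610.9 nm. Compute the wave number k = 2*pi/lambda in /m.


k = 2 * pi / lambda
= 6.2832 / (610.9e-9)
= 6.2832 / 6.1090e-07
= 1.0285e+07 /m

1.0285e+07


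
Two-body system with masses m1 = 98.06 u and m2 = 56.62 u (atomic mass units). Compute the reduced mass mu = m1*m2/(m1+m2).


mu = m1 * m2 / (m1 + m2)
= 98.06 * 56.62 / (98.06 + 56.62)
= 5552.1572 / 154.68
= 35.8945 u

35.8945


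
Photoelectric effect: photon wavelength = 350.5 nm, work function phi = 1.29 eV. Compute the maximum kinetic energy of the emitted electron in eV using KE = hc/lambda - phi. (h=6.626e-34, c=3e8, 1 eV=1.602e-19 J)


E_photon = hc / lambda
= (6.626e-34)(3e8) / (350.5e-9)
= 5.6713e-19 J
= 3.5402 eV
KE = E_photon - phi
= 3.5402 - 1.29
= 2.2502 eV

2.2502


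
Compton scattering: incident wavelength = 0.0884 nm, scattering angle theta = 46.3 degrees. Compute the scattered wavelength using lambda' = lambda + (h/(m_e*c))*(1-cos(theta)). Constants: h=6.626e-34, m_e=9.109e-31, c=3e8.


Compton wavelength: h/(m_e*c) = 2.4247e-12 m
d_lambda = 2.4247e-12 * (1 - cos(46.3 deg))
= 2.4247e-12 * 0.309118
= 7.4952e-13 m = 0.00075 nm
lambda' = 0.0884 + 0.00075
= 0.08915 nm

0.08915


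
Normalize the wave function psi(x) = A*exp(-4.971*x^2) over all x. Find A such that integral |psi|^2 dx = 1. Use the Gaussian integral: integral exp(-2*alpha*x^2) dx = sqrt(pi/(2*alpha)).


integral |psi|^2 dx = A^2 * sqrt(pi/(2*alpha)) = 1
A^2 = sqrt(2*alpha/pi)
= sqrt(2 * 4.971 / pi)
= 1.778943
A = sqrt(1.778943)
= 1.3338

1.3338


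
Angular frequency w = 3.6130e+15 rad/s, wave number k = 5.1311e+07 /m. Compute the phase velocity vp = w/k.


vp = w / k
= 3.6130e+15 / 5.1311e+07
= 7.0414e+07 m/s

7.0414e+07


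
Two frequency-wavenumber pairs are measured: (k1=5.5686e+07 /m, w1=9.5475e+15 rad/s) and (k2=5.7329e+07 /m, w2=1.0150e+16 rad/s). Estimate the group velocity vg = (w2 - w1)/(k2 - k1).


vg = (w2 - w1) / (k2 - k1)
= (1.0150e+16 - 9.5475e+15) / (5.7329e+07 - 5.5686e+07)
= 6.0250e+14 / 1.6430e+06
= 3.6671e+08 m/s

3.6671e+08


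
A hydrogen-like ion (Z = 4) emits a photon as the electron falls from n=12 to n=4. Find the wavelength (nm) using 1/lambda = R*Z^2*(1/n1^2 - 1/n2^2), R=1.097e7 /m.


1/lambda = R * Z^2 * (1/n1^2 - 1/n2^2)
= 1.097e7 * 4^2 * (1/4^2 - 1/12^2)
= 1.097e7 * 16 * (0.0625 - 0.006944)
= 9.7511e+06 /m
lambda = 1 / 9.7511e+06
= 102.5524 nm

102.5524


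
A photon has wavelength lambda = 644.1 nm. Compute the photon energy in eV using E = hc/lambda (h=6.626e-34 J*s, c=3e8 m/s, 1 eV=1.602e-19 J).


E = hc / lambda
= (6.626e-34)(3e8) / (644.1e-9)
= 1.9878e-25 / 6.4410e-07
= 3.0862e-19 J
Converting to eV: 3.0862e-19 / 1.602e-19
= 1.9264 eV

1.9264


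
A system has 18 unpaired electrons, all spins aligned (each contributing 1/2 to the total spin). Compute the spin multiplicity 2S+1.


Total spin S = N * (1/2) = 18 * 0.5 = 9.0
Spin multiplicity = 2S + 1
= 2 * 9.0 + 1
= 19

19


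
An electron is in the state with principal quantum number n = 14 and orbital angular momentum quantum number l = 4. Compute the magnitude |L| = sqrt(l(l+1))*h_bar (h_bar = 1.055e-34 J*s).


L = sqrt(l*(l+1)) * h_bar
= sqrt(4 * 5) * 1.055e-34
= sqrt(20) * 1.055e-34
= 4.4721 * 1.055e-34
= 4.7181e-34 J*s

4.7181e-34


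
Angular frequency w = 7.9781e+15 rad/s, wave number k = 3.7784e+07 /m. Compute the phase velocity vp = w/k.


vp = w / k
= 7.9781e+15 / 3.7784e+07
= 2.1115e+08 m/s

2.1115e+08


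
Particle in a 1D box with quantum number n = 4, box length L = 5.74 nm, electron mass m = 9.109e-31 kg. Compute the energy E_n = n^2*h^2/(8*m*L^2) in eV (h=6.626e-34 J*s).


E = n^2 * h^2 / (8 * m * L^2)
= 4^2 * (6.626e-34)^2 / (8 * 9.109e-31 * (5.74e-9)^2)
= 16 * 4.3904e-67 / (8 * 9.109e-31 * 3.2948e-17)
= 2.9258e-20 J
= 0.1826 eV

0.1826


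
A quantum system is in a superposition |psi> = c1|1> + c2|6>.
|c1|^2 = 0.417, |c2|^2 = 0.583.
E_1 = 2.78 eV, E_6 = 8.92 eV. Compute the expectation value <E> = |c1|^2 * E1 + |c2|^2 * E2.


<E> = |c1|^2 * E1 + |c2|^2 * E2
= 0.417 * 2.78 + 0.583 * 8.92
= 1.1593 + 5.2004
= 6.3596 eV

6.3596


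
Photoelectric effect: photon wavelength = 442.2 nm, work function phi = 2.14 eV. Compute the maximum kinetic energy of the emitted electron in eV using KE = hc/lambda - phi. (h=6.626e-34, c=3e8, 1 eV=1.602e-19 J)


E_photon = hc / lambda
= (6.626e-34)(3e8) / (442.2e-9)
= 4.4953e-19 J
= 2.806 eV
KE = E_photon - phi
= 2.806 - 2.14
= 0.666 eV

0.666


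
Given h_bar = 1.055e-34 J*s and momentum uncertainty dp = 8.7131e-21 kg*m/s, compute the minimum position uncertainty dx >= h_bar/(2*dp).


dx = h_bar / (2 * dp)
= 1.055e-34 / (2 * 8.7131e-21)
= 1.055e-34 / 1.7426e-20
= 6.0541e-15 m

6.0541e-15


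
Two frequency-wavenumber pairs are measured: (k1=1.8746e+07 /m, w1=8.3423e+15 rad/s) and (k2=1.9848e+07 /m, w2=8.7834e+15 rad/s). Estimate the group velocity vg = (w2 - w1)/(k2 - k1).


vg = (w2 - w1) / (k2 - k1)
= (8.7834e+15 - 8.3423e+15) / (1.9848e+07 - 1.8746e+07)
= 4.4110e+14 / 1.1020e+06
= 4.0027e+08 m/s

4.0027e+08


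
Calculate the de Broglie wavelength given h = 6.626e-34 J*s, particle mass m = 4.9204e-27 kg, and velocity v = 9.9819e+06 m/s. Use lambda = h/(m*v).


lambda = h / (m * v)
= 6.626e-34 / (4.9204e-27 * 9.9819e+06)
= 6.626e-34 / 4.9115e-20
= 1.3491e-14 m

1.3491e-14


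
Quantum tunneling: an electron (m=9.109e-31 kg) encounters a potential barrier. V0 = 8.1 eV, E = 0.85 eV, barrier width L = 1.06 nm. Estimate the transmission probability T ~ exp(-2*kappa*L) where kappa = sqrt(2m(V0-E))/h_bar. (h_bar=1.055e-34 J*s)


V0 - E = 7.25 eV = 1.1615e-18 J
kappa = sqrt(2 * m * (V0-E)) / h_bar
= sqrt(2 * 9.109e-31 * 1.1615e-18) / 1.055e-34
= 1.3788e+10 /m
2*kappa*L = 2 * 1.3788e+10 * 1.06e-9
= 29.2303
T = exp(-29.2303) = 2.020321e-13

2.020321e-13


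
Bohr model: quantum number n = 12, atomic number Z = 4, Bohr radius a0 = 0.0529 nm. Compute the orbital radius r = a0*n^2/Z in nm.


r = a0 * n^2 / Z
= 0.0529 * 12^2 / 4
= 0.0529 * 144 / 4
= 1.9044 nm

1.9044


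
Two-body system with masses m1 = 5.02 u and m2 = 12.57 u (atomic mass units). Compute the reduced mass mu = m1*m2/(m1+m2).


mu = m1 * m2 / (m1 + m2)
= 5.02 * 12.57 / (5.02 + 12.57)
= 63.1014 / 17.59
= 3.5873 u

3.5873


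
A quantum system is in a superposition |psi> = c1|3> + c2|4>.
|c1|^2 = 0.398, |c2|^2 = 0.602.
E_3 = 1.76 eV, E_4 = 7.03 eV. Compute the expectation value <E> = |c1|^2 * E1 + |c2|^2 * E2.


<E> = |c1|^2 * E1 + |c2|^2 * E2
= 0.398 * 1.76 + 0.602 * 7.03
= 0.7005 + 4.2321
= 4.9325 eV

4.9325


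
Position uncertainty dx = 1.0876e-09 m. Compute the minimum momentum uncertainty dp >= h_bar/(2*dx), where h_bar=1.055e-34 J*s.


dp = h_bar / (2 * dx)
= 1.055e-34 / (2 * 1.0876e-09)
= 1.055e-34 / 2.1752e-09
= 4.8501e-26 kg*m/s

4.8501e-26


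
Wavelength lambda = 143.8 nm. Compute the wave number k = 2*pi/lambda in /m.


k = 2 * pi / lambda
= 6.2832 / (143.8e-9)
= 6.2832 / 1.4380e-07
= 4.3694e+07 /m

4.3694e+07


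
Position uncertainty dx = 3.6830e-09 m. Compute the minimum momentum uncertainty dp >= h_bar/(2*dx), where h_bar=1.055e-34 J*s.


dp = h_bar / (2 * dx)
= 1.055e-34 / (2 * 3.6830e-09)
= 1.055e-34 / 7.3660e-09
= 1.4323e-26 kg*m/s

1.4323e-26


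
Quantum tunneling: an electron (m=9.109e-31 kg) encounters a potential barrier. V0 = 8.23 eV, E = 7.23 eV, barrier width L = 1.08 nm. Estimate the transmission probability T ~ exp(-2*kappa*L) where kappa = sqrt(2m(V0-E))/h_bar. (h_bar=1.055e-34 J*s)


V0 - E = 1.0 eV = 1.6020e-19 J
kappa = sqrt(2 * m * (V0-E)) / h_bar
= sqrt(2 * 9.109e-31 * 1.6020e-19) / 1.055e-34
= 5.1207e+09 /m
2*kappa*L = 2 * 5.1207e+09 * 1.08e-9
= 11.0607
T = exp(-11.0607) = 1.571795e-05

1.571795e-05


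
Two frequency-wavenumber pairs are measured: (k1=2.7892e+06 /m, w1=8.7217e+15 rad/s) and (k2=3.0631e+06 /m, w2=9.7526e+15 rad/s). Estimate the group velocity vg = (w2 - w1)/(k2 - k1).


vg = (w2 - w1) / (k2 - k1)
= (9.7526e+15 - 8.7217e+15) / (3.0631e+06 - 2.7892e+06)
= 1.0309e+15 / 2.7390e+05
= 3.7638e+09 m/s

3.7638e+09


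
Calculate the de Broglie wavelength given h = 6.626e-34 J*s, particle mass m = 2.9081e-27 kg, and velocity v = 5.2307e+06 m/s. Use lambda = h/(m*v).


lambda = h / (m * v)
= 6.626e-34 / (2.9081e-27 * 5.2307e+06)
= 6.626e-34 / 1.5211e-20
= 4.3559e-14 m

4.3559e-14


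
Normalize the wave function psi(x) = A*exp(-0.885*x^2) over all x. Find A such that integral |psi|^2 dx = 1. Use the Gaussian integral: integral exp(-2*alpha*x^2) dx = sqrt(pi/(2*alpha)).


integral |psi|^2 dx = A^2 * sqrt(pi/(2*alpha)) = 1
A^2 = sqrt(2*alpha/pi)
= sqrt(2 * 0.885 / pi)
= 0.750605
A = sqrt(0.750605)
= 0.8664

0.8664


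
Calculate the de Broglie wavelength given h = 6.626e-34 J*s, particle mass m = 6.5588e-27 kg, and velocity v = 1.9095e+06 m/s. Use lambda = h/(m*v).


lambda = h / (m * v)
= 6.626e-34 / (6.5588e-27 * 1.9095e+06)
= 6.626e-34 / 1.2524e-20
= 5.2906e-14 m

5.2906e-14


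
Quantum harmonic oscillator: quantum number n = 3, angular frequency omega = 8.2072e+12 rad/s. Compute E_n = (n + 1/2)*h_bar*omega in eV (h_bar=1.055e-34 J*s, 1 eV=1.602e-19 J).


E = (n + 1/2) * h_bar * omega
= (3 + 0.5) * 1.055e-34 * 8.2072e+12
= 3.5 * 8.6586e-22
= 3.0305e-21 J
= 0.0189 eV

0.0189


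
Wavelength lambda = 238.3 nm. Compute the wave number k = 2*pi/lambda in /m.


k = 2 * pi / lambda
= 6.2832 / (238.3e-9)
= 6.2832 / 2.3830e-07
= 2.6367e+07 /m

2.6367e+07


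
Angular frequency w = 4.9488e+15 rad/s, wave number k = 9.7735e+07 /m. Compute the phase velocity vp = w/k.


vp = w / k
= 4.9488e+15 / 9.7735e+07
= 5.0635e+07 m/s

5.0635e+07


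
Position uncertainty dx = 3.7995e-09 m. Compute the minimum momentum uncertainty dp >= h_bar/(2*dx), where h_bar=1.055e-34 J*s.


dp = h_bar / (2 * dx)
= 1.055e-34 / (2 * 3.7995e-09)
= 1.055e-34 / 7.5990e-09
= 1.3883e-26 kg*m/s

1.3883e-26


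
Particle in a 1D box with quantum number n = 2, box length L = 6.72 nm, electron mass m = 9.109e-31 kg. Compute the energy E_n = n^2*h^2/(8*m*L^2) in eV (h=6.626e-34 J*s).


E = n^2 * h^2 / (8 * m * L^2)
= 2^2 * (6.626e-34)^2 / (8 * 9.109e-31 * (6.72e-9)^2)
= 4 * 4.3904e-67 / (8 * 9.109e-31 * 4.5158e-17)
= 5.3366e-21 J
= 0.0333 eV

0.0333


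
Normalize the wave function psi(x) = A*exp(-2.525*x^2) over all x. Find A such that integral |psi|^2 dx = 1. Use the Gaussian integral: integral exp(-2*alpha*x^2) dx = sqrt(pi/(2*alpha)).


integral |psi|^2 dx = A^2 * sqrt(pi/(2*alpha)) = 1
A^2 = sqrt(2*alpha/pi)
= sqrt(2 * 2.525 / pi)
= 1.267858
A = sqrt(1.267858)
= 1.126

1.126


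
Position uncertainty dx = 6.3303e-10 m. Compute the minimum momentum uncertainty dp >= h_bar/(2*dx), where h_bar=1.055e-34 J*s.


dp = h_bar / (2 * dx)
= 1.055e-34 / (2 * 6.3303e-10)
= 1.055e-34 / 1.2661e-09
= 8.3329e-26 kg*m/s

8.3329e-26


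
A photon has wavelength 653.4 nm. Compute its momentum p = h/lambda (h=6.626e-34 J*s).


p = h / lambda
= 6.626e-34 / (653.4e-9)
= 6.626e-34 / 6.5340e-07
= 1.0141e-27 kg*m/s

1.0141e-27


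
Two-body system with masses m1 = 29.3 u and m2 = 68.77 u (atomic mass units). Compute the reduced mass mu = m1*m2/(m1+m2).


mu = m1 * m2 / (m1 + m2)
= 29.3 * 68.77 / (29.3 + 68.77)
= 2014.961 / 98.07
= 20.5462 u

20.5462


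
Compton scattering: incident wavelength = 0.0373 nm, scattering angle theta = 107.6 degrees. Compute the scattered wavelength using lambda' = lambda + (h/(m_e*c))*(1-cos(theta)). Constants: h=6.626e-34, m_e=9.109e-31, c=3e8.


Compton wavelength: h/(m_e*c) = 2.4247e-12 m
d_lambda = 2.4247e-12 * (1 - cos(107.6 deg))
= 2.4247e-12 * 1.30237
= 3.1579e-12 m = 0.003158 nm
lambda' = 0.0373 + 0.003158
= 0.040458 nm

0.040458


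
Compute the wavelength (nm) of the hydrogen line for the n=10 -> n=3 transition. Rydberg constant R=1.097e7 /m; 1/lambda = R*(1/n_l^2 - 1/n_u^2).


1/lambda = R * (1/n_l^2 - 1/n_u^2)
= 1.097e7 * (1/3^2 - 1/10^2)
= 1.097e7 * (0.111111 - 0.01)
= 1.097e7 * 0.101111
= 1.1092e+06 /m
lambda = 1 / 1.1092e+06 = 901.5597 nm

901.5597


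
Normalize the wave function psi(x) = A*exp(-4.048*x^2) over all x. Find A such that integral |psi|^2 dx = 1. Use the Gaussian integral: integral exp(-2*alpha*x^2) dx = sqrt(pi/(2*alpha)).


integral |psi|^2 dx = A^2 * sqrt(pi/(2*alpha)) = 1
A^2 = sqrt(2*alpha/pi)
= sqrt(2 * 4.048 / pi)
= 1.605315
A = sqrt(1.605315)
= 1.267

1.267


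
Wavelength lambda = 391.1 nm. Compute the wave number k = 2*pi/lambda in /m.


k = 2 * pi / lambda
= 6.2832 / (391.1e-9)
= 6.2832 / 3.9110e-07
= 1.6065e+07 /m

1.6065e+07


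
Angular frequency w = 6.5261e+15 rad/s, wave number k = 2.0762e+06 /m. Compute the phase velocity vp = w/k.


vp = w / k
= 6.5261e+15 / 2.0762e+06
= 3.1433e+09 m/s

3.1433e+09


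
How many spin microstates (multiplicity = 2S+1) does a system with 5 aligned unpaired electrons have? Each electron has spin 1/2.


Total spin S = N * (1/2) = 5 * 0.5 = 2.5
Spin multiplicity = 2S + 1
= 2 * 2.5 + 1
= 6

6


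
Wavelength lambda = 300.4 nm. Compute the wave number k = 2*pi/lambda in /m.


k = 2 * pi / lambda
= 6.2832 / (300.4e-9)
= 6.2832 / 3.0040e-07
= 2.0916e+07 /m

2.0916e+07


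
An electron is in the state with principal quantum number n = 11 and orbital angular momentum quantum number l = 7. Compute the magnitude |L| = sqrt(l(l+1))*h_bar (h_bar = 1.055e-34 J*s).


L = sqrt(l*(l+1)) * h_bar
= sqrt(7 * 8) * 1.055e-34
= sqrt(56) * 1.055e-34
= 7.4833 * 1.055e-34
= 7.8949e-34 J*s

7.8949e-34


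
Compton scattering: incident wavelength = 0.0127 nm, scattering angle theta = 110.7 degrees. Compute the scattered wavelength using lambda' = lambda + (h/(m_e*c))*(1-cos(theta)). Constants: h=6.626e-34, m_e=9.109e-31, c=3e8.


Compton wavelength: h/(m_e*c) = 2.4247e-12 m
d_lambda = 2.4247e-12 * (1 - cos(110.7 deg))
= 2.4247e-12 * 1.353475
= 3.2818e-12 m = 0.003282 nm
lambda' = 0.0127 + 0.003282
= 0.015982 nm

0.015982


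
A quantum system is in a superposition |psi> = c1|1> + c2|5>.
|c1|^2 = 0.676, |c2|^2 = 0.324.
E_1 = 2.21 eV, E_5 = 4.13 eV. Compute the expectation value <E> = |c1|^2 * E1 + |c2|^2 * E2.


<E> = |c1|^2 * E1 + |c2|^2 * E2
= 0.676 * 2.21 + 0.324 * 4.13
= 1.494 + 1.3381
= 2.8321 eV

2.8321


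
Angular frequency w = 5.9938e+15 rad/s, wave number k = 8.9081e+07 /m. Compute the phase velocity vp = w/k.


vp = w / k
= 5.9938e+15 / 8.9081e+07
= 6.7285e+07 m/s

6.7285e+07


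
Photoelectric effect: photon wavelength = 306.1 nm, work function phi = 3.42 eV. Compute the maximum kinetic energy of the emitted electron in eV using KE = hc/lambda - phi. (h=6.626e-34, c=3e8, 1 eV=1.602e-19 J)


E_photon = hc / lambda
= (6.626e-34)(3e8) / (306.1e-9)
= 6.4940e-19 J
= 4.0537 eV
KE = E_photon - phi
= 4.0537 - 3.42
= 0.6337 eV

0.6337


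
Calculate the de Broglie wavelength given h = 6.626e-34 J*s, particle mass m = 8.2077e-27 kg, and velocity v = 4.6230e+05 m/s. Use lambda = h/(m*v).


lambda = h / (m * v)
= 6.626e-34 / (8.2077e-27 * 4.6230e+05)
= 6.626e-34 / 3.7944e-21
= 1.7462e-13 m

1.7462e-13


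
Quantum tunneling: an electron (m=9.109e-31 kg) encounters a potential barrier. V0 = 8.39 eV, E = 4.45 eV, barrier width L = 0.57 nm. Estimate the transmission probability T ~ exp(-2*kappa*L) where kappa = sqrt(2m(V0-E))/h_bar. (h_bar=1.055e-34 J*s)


V0 - E = 3.94 eV = 6.3119e-19 J
kappa = sqrt(2 * m * (V0-E)) / h_bar
= sqrt(2 * 9.109e-31 * 6.3119e-19) / 1.055e-34
= 1.0164e+10 /m
2*kappa*L = 2 * 1.0164e+10 * 0.57e-9
= 11.5873
T = exp(-11.5873) = 9.283275e-06

9.283275e-06


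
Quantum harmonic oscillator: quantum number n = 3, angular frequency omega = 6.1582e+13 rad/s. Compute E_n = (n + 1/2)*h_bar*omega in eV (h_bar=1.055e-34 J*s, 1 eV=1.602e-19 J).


E = (n + 1/2) * h_bar * omega
= (3 + 0.5) * 1.055e-34 * 6.1582e+13
= 3.5 * 6.4969e-21
= 2.2739e-20 J
= 0.1419 eV

0.1419


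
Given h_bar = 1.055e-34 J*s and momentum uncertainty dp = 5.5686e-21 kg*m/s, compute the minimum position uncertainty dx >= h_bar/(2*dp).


dx = h_bar / (2 * dp)
= 1.055e-34 / (2 * 5.5686e-21)
= 1.055e-34 / 1.1137e-20
= 9.4728e-15 m

9.4728e-15


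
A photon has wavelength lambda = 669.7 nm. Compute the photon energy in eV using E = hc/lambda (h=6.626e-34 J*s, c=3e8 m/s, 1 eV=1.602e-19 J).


E = hc / lambda
= (6.626e-34)(3e8) / (669.7e-9)
= 1.9878e-25 / 6.6970e-07
= 2.9682e-19 J
Converting to eV: 2.9682e-19 / 1.602e-19
= 1.8528 eV

1.8528


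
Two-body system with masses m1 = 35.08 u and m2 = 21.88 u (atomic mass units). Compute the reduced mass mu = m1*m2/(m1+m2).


mu = m1 * m2 / (m1 + m2)
= 35.08 * 21.88 / (35.08 + 21.88)
= 767.5504 / 56.96
= 13.4753 u

13.4753


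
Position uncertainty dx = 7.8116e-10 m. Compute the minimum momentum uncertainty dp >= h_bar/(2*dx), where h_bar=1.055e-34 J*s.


dp = h_bar / (2 * dx)
= 1.055e-34 / (2 * 7.8116e-10)
= 1.055e-34 / 1.5623e-09
= 6.7528e-26 kg*m/s

6.7528e-26


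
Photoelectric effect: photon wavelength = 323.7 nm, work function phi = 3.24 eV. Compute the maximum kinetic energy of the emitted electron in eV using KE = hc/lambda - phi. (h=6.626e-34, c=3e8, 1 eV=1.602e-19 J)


E_photon = hc / lambda
= (6.626e-34)(3e8) / (323.7e-9)
= 6.1409e-19 J
= 3.8333 eV
KE = E_photon - phi
= 3.8333 - 3.24
= 0.5933 eV

0.5933


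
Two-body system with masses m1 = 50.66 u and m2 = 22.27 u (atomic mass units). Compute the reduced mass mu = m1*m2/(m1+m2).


mu = m1 * m2 / (m1 + m2)
= 50.66 * 22.27 / (50.66 + 22.27)
= 1128.1982 / 72.93
= 15.4696 u

15.4696


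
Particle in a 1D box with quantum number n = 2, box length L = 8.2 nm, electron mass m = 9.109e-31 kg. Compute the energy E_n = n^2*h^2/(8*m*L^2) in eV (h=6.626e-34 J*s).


E = n^2 * h^2 / (8 * m * L^2)
= 2^2 * (6.626e-34)^2 / (8 * 9.109e-31 * (8.2e-9)^2)
= 4 * 4.3904e-67 / (8 * 9.109e-31 * 6.7240e-17)
= 3.5841e-21 J
= 0.0224 eV

0.0224


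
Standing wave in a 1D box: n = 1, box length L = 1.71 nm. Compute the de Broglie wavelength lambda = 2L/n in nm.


lambda = 2L / n
= 2 * 1.71 / 1
= 3.42 / 1
= 3.42 nm

3.42


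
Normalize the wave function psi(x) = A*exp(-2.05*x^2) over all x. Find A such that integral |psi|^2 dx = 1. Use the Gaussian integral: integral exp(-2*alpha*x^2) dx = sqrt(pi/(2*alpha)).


integral |psi|^2 dx = A^2 * sqrt(pi/(2*alpha)) = 1
A^2 = sqrt(2*alpha/pi)
= sqrt(2 * 2.05 / pi)
= 1.142397
A = sqrt(1.142397)
= 1.0688

1.0688


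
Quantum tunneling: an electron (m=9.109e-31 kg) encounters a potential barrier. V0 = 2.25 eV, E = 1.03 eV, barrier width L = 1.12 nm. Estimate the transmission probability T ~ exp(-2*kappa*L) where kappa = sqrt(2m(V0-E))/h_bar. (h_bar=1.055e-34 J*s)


V0 - E = 1.22 eV = 1.9544e-19 J
kappa = sqrt(2 * m * (V0-E)) / h_bar
= sqrt(2 * 9.109e-31 * 1.9544e-19) / 1.055e-34
= 5.6560e+09 /m
2*kappa*L = 2 * 5.6560e+09 * 1.12e-9
= 12.6694
T = exp(-12.6694) = 3.145839e-06

3.145839e-06


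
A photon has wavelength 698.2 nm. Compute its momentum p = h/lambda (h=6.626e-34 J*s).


p = h / lambda
= 6.626e-34 / (698.2e-9)
= 6.626e-34 / 6.9820e-07
= 9.4901e-28 kg*m/s

9.4901e-28


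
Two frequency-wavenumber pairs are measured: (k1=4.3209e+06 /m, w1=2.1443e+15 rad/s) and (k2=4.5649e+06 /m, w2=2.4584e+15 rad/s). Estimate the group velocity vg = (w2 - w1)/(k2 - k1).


vg = (w2 - w1) / (k2 - k1)
= (2.4584e+15 - 2.1443e+15) / (4.5649e+06 - 4.3209e+06)
= 3.1410e+14 / 2.4400e+05
= 1.2873e+09 m/s

1.2873e+09


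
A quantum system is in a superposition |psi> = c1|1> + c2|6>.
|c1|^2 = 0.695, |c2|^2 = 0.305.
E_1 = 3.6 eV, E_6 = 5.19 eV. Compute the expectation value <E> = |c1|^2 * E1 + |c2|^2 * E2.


<E> = |c1|^2 * E1 + |c2|^2 * E2
= 0.695 * 3.6 + 0.305 * 5.19
= 2.502 + 1.583
= 4.085 eV

4.085


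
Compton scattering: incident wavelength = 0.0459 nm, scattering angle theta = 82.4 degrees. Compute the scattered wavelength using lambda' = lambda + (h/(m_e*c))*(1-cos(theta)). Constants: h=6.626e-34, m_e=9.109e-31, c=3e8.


Compton wavelength: h/(m_e*c) = 2.4247e-12 m
d_lambda = 2.4247e-12 * (1 - cos(82.4 deg))
= 2.4247e-12 * 0.867744
= 2.1040e-12 m = 0.002104 nm
lambda' = 0.0459 + 0.002104
= 0.048004 nm

0.048004


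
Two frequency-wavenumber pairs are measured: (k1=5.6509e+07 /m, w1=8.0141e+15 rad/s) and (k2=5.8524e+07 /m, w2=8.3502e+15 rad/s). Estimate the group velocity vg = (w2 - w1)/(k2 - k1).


vg = (w2 - w1) / (k2 - k1)
= (8.3502e+15 - 8.0141e+15) / (5.8524e+07 - 5.6509e+07)
= 3.3610e+14 / 2.0150e+06
= 1.6680e+08 m/s

1.6680e+08


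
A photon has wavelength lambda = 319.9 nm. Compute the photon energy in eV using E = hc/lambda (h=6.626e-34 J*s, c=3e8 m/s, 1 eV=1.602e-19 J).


E = hc / lambda
= (6.626e-34)(3e8) / (319.9e-9)
= 1.9878e-25 / 3.1990e-07
= 6.2138e-19 J
Converting to eV: 6.2138e-19 / 1.602e-19
= 3.8788 eV

3.8788


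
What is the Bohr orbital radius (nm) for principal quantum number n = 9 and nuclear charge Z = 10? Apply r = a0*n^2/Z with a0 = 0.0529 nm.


r = a0 * n^2 / Z
= 0.0529 * 9^2 / 10
= 0.0529 * 81 / 10
= 0.4285 nm

0.4285


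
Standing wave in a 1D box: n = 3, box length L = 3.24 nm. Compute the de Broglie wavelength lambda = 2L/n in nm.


lambda = 2L / n
= 2 * 3.24 / 3
= 6.48 / 3
= 2.16 nm

2.16


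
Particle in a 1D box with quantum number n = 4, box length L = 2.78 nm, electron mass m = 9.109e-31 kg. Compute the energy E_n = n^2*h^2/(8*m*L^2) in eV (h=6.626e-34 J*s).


E = n^2 * h^2 / (8 * m * L^2)
= 4^2 * (6.626e-34)^2 / (8 * 9.109e-31 * (2.78e-9)^2)
= 16 * 4.3904e-67 / (8 * 9.109e-31 * 7.7284e-18)
= 1.2473e-19 J
= 0.7786 eV

0.7786


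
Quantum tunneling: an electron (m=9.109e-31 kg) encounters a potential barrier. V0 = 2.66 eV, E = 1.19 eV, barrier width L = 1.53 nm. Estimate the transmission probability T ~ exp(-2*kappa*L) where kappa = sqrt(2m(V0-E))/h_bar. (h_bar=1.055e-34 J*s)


V0 - E = 1.47 eV = 2.3549e-19 J
kappa = sqrt(2 * m * (V0-E)) / h_bar
= sqrt(2 * 9.109e-31 * 2.3549e-19) / 1.055e-34
= 6.2085e+09 /m
2*kappa*L = 2 * 6.2085e+09 * 1.53e-9
= 18.9981
T = exp(-18.9981) = 5.613680e-09

5.613680e-09


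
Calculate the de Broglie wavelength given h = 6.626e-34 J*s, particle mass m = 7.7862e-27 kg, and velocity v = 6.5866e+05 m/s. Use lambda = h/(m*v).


lambda = h / (m * v)
= 6.626e-34 / (7.7862e-27 * 6.5866e+05)
= 6.626e-34 / 5.1285e-21
= 1.2920e-13 m

1.2920e-13


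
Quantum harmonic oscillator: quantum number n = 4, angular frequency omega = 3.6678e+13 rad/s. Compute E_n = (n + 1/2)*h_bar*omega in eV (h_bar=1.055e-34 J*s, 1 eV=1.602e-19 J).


E = (n + 1/2) * h_bar * omega
= (4 + 0.5) * 1.055e-34 * 3.6678e+13
= 4.5 * 3.8695e-21
= 1.7413e-20 J
= 0.1087 eV

0.1087


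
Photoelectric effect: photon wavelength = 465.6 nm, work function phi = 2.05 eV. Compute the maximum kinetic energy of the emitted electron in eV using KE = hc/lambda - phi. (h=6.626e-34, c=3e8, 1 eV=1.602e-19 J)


E_photon = hc / lambda
= (6.626e-34)(3e8) / (465.6e-9)
= 4.2693e-19 J
= 2.665 eV
KE = E_photon - phi
= 2.665 - 2.05
= 0.615 eV

0.615


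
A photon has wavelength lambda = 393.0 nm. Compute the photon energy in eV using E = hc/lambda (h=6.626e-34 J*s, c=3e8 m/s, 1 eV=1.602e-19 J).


E = hc / lambda
= (6.626e-34)(3e8) / (393.0e-9)
= 1.9878e-25 / 3.9300e-07
= 5.0580e-19 J
Converting to eV: 5.0580e-19 / 1.602e-19
= 3.1573 eV

3.1573


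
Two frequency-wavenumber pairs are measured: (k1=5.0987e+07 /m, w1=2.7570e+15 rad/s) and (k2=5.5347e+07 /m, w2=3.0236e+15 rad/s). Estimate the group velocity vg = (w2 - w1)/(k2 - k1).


vg = (w2 - w1) / (k2 - k1)
= (3.0236e+15 - 2.7570e+15) / (5.5347e+07 - 5.0987e+07)
= 2.6660e+14 / 4.3600e+06
= 6.1147e+07 m/s

6.1147e+07


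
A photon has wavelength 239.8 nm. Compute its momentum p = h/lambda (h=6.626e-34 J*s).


p = h / lambda
= 6.626e-34 / (239.8e-9)
= 6.626e-34 / 2.3980e-07
= 2.7631e-27 kg*m/s

2.7631e-27


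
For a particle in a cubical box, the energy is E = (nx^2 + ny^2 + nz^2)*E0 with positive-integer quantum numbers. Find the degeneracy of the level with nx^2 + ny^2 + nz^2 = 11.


Enumerate all (nx, ny, nz) with nx^2 + ny^2 + nz^2 = 11:
(1,1,3)
(1,3,1)
(3,1,1)
Total degeneracy = 3

3


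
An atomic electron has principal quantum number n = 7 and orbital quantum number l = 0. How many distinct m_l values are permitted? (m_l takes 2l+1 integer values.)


m_l ranges from -l to +l in integer steps
So m_l goes from -0 to +0
Count = 2l + 1 = 2*0 + 1
= 1

1


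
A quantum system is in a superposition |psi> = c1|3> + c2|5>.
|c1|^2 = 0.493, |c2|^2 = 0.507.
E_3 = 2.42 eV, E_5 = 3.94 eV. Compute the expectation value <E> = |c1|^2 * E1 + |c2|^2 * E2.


<E> = |c1|^2 * E1 + |c2|^2 * E2
= 0.493 * 2.42 + 0.507 * 3.94
= 1.1931 + 1.9976
= 3.1906 eV

3.1906


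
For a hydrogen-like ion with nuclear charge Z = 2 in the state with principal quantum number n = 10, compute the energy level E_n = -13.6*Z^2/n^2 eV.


E_n = -13.6 * Z^2 / n^2
= -13.6 * 2^2 / 10^2
= -13.6 * 4 / 100
= -0.544 eV

-0.544


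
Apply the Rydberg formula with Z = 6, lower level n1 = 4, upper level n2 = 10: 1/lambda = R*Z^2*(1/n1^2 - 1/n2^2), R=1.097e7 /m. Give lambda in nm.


1/lambda = R * Z^2 * (1/n1^2 - 1/n2^2)
= 1.097e7 * 6^2 * (1/4^2 - 1/10^2)
= 1.097e7 * 36 * (0.0625 - 0.01)
= 2.0733e+07 /m
lambda = 1 / 2.0733e+07
= 48.2316 nm

48.2316


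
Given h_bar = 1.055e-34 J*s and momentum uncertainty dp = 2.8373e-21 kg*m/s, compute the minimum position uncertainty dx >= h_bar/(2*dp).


dx = h_bar / (2 * dp)
= 1.055e-34 / (2 * 2.8373e-21)
= 1.055e-34 / 5.6746e-21
= 1.8592e-14 m

1.8592e-14
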